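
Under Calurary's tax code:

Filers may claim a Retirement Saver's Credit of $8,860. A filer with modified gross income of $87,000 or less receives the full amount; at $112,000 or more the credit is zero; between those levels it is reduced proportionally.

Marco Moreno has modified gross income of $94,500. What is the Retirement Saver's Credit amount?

$6,202

Retirement Saver's Credit: $94,500 is $7,500 into a $25,000 phase-out range, leaving 17,500/25,000 of the credit: $8,860 × 17,500/25,000 = $6,202.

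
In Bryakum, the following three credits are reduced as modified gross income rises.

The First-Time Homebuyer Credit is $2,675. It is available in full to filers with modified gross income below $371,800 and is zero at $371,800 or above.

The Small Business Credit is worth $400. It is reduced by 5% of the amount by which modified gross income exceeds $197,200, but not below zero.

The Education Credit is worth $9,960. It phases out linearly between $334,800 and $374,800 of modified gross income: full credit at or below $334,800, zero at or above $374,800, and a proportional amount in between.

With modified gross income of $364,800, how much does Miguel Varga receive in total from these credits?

$5,165

First-Time Homebuyer Credit: $364,800 is below the $371,800 cutoff, so the full $2,675 applies.
Small Business Credit: 5% of the $167,600 excess over $197,200 is $8,380 ≥ base, so the credit is $0.
Education Credit: $364,800 is $30,000 into a $40,000 phase-out range, leaving 10,000/40,000 of the credit: $9,960 × 10,000/40,000 = $2,490.
Total: $2,675 + $0 + $2,490 = $5,165.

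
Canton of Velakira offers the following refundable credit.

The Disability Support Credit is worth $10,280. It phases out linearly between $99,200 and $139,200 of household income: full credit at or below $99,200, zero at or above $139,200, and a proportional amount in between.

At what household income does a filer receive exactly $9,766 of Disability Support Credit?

$101,200

$9,766 is 9,766/10,280 of the full $10,280, so 514/10,280 of the $40,000 range has been used: income = $99,200 + $40,000 × 514/10,280 = $101,200.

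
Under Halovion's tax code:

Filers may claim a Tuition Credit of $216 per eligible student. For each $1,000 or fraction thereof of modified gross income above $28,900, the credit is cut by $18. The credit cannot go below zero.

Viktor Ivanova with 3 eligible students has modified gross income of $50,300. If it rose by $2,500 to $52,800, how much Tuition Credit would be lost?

At $50,300 — base = 3 × $216 = $648. income exceeds $28,900 by $21,400, which is 22 full-or-partial $1,000 increments; reduction = 22 × $18 = $396, leaving $252.
At $52,800 — base = 3 × $216 = $648. income exceeds $28,900 by $23,900, which is 24 full-or-partial $1,000 increments; reduction = 24 × $18 = $432, leaving $216.
Lost: $252 − $216 = $36.

$36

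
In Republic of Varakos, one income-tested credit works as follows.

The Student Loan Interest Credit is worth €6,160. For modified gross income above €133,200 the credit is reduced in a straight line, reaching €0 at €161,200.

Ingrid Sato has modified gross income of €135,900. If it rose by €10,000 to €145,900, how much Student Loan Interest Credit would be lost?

€2,200

At €135,900 — €135,900 is €2,700 into a €28,000 phase-out range, leaving 25,300/28,000 of the credit: €6,160 × 25,300/28,000 = €5,566.
At €145,900 — €145,900 is €12,700 into a €28,000 phase-out range, leaving 15,300/28,000 of the credit: €6,160 × 15,300/28,000 = €3,366.
Lost: €5,566 − €3,366 = €2,200.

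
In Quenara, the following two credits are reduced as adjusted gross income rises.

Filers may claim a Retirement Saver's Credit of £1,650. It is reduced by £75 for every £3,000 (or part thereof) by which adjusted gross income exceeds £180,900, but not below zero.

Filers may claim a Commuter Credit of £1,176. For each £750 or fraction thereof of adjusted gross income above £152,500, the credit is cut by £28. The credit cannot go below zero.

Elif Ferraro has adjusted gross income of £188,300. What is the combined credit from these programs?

£1,425

Retirement Saver's Credit: income exceeds £180,900 by £7,400, which is 3 full-or-partial £3,000 increments; reduction = 3 × £75 = £225, leaving £1,425.
Commuter Credit: income exceeds £152,500 by £35,800 → 48 increments × £28 = £1,344 ≥ base, so the credit is £0.
Total: £1,425 + £0 = £1,425.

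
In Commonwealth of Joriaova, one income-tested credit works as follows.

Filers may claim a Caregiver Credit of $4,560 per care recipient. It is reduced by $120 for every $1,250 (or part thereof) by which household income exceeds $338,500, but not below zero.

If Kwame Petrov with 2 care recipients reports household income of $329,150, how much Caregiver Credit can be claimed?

Caregiver Credit: base = 2 × $4,560 = $9,120. $329,150 is at or below the $338,500 threshold, so the full $9,120 applies.

$9,120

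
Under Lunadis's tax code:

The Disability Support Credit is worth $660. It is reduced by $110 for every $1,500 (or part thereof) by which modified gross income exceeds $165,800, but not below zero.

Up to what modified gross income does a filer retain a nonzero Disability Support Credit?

$173,300

After 5 increments the reduction is 5 × $110 = $550, leaving $110; one more increment wipes it out. Increment 5 ends at excess 5 × $1,500 = $7,500, so the highest qualifying income is $165,800 + $7,500 = $173,300.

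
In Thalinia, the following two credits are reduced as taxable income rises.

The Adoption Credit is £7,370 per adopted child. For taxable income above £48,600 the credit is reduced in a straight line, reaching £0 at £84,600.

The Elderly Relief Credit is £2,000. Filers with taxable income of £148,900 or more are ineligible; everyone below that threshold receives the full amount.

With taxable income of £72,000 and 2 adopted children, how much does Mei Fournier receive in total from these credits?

£7,159

Adoption Credit: base = 2 × £7,370 = £14,740. £72,000 is £23,400 into a £36,000 phase-out range, leaving 12,600/36,000 of the credit: £14,740 × 12,600/36,000 = £5,159.
Elderly Relief Credit: £72,000 is below the £148,900 cutoff, so the full £2,000 applies.
Total: £5,159 + £2,000 = £7,159.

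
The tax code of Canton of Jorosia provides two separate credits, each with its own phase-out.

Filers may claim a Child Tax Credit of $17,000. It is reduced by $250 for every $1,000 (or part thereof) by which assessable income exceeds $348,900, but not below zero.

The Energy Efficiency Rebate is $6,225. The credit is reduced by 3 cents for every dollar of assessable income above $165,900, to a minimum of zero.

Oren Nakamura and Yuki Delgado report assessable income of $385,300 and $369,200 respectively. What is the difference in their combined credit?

$4,126

Oren ($385,300): Child Tax Credit: income exceeds $348,900 by $36,400, which is 37 full-or-partial $1,000 increments; reduction = 37 × $250 = $9,250, leaving $7,750. Energy Efficiency Rebate: 3% of the $219,400 excess over $165,900 is $6,582 ≥ base, so the credit is $0. total $7,750 + $0 = $7,750
Yuki ($369,200): Child Tax Credit: income exceeds $348,900 by $20,300, which is 21 full-or-partial $1,000 increments; reduction = 21 × $250 = $5,250, leaving $11,750. Energy Efficiency Rebate: 3% of the $203,300 excess over $165,900 is $6,099; credit = $6,225 − $6,099 = $126. total $11,750 + $126 = $11,876
Difference: |$7,750 − $11,876| = $4,126.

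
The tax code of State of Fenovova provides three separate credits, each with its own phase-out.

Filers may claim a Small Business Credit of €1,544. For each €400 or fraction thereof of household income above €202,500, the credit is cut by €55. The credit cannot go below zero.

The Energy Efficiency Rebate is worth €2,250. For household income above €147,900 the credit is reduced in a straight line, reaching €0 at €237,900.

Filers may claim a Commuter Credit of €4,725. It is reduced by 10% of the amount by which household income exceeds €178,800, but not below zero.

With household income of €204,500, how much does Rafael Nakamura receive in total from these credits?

Small Business Credit: income exceeds €202,500 by €2,000, which is 5 full-or-partial €400 increments; reduction = 5 × €55 = €275, leaving €1,269.
Energy Efficiency Rebate: €204,500 is €56,600 into a €90,000 phase-out range, leaving 33,400/90,000 of the credit: €2,250 × 33,400/90,000 = €835.
Commuter Credit: 10% of the €25,700 excess over €178,800 is €2,570; credit = €4,725 − €2,570 = €2,155.
Total: €1,269 + €835 + €2,155 = €4,259.

€4,259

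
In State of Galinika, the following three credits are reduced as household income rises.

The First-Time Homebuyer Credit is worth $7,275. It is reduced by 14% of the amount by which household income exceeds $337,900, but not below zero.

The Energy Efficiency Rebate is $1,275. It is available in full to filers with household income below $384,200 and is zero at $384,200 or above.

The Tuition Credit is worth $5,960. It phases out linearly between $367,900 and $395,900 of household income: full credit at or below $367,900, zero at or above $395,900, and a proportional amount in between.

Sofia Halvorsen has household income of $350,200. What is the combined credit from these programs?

First-Time Homebuyer Credit: 14% of the $12,300 excess over $337,900 is $1,722; credit = $7,275 − $1,722 = $5,553.
Energy Efficiency Rebate: $350,200 is below the $384,200 cutoff, so the full $1,275 applies.
Tuition Credit: $350,200 is at or below the $367,900 threshold, so the full $5,960 applies.
Total: $5,553 + $1,275 + $5,960 = $12,788.

$12,788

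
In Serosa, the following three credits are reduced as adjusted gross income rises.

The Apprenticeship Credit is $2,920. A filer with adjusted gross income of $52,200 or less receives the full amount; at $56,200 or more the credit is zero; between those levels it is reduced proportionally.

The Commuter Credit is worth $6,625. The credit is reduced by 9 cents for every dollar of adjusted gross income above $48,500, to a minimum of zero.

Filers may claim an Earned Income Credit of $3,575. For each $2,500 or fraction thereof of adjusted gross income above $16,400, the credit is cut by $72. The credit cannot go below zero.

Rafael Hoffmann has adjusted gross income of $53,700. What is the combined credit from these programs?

$10,477

Apprenticeship Credit: $53,700 is $1,500 into a $4,000 phase-out range, leaving 2,500/4,000 of the credit: $2,920 × 2,500/4,000 = $1,825.
Commuter Credit: 9% of the $5,200 excess over $48,500 is $468; credit = $6,625 − $468 = $6,157.
Earned Income Credit: income exceeds $16,400 by $37,300, which is 15 full-or-partial $2,500 increments; reduction = 15 × $72 = $1,080, leaving $2,495.
Total: $1,825 + $6,157 + $2,495 = $10,477.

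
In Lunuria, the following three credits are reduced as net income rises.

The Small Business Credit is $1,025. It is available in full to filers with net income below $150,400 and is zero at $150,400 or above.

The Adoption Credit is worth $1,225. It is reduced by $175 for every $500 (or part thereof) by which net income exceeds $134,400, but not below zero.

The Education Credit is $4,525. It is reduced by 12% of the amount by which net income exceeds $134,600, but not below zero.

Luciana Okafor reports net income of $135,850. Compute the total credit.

$6,100

Small Business Credit: $135,850 is below the $150,400 cutoff, so the full $1,025 applies.
Adoption Credit: income exceeds $134,400 by $1,450, which is 3 full-or-partial $500 increments; reduction = 3 × $175 = $525, leaving $700.
Education Credit: 12% of the $1,250 excess over $134,600 is $150; credit = $4,525 − $150 = $4,375.
Total: $1,025 + $700 + $4,375 = $6,100.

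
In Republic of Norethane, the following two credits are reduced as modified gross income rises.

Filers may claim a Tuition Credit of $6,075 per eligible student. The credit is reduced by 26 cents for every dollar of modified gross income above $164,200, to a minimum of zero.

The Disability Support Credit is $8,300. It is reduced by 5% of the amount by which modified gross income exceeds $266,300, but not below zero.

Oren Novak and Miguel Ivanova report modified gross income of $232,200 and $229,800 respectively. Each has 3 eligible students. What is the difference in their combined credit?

$624

Oren ($232,200): Tuition Credit: base = 3 × $6,075 = $18,225. 26% of the $68,000 excess over $164,200 is $17,680; credit = $18,225 − $17,680 = $545. Disability Support Credit: $232,200 is at or below the $266,300 threshold, so the full $8,300 applies. total $545 + $8,300 = $8,845
Miguel ($229,800): Tuition Credit: base = 3 × $6,075 = $18,225. 26% of the $65,600 excess over $164,200 is $17,056; credit = $18,225 − $17,056 = $1,169. Disability Support Credit: $229,800 is at or below the $266,300 threshold, so the full $8,300 applies. total $1,169 + $8,300 = $9,469
Difference: |$8,845 − $9,469| = $624.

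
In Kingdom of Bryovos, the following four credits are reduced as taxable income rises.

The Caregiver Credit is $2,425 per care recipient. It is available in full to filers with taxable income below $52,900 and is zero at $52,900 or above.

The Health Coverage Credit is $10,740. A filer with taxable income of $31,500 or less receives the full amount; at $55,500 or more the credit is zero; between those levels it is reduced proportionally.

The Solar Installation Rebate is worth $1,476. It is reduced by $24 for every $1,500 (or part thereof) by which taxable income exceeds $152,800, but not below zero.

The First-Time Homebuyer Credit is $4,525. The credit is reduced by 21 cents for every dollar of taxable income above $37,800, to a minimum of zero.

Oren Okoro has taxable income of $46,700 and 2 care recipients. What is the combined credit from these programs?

$12,920

Caregiver Credit: base = 2 × $2,425 = $4,850. $46,700 is below the $52,900 cutoff, so the full $4,850 applies.
Health Coverage Credit: $46,700 is $15,200 into a $24,000 phase-out range, leaving 8,800/24,000 of the credit: $10,740 × 8,800/24,000 = $3,938.
Solar Installation Rebate: $46,700 is at or below the $152,800 threshold, so the full $1,476 applies.
First-Time Homebuyer Credit: 21% of the $8,900 excess over $37,800 is $1,869; credit = $4,525 − $1,869 = $2,656.
Total: $4,850 + $3,938 + $1,476 + $2,656 = $12,920.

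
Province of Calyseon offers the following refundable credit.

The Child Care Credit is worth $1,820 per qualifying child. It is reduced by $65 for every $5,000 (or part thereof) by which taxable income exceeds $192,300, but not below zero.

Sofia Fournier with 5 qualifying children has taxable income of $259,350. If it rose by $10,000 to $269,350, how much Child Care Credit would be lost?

$130

At $259,350 — base = 5 × $1,820 = $9,100. income exceeds $192,300 by $67,050, which is 14 full-or-partial $5,000 increments; reduction = 14 × $65 = $910, leaving $8,190.
At $269,350 — base = 5 × $1,820 = $9,100. income exceeds $192,300 by $77,050, which is 16 full-or-partial $5,000 increments; reduction = 16 × $65 = $1,040, leaving $8,060.
Lost: $8,190 − $8,060 = $130.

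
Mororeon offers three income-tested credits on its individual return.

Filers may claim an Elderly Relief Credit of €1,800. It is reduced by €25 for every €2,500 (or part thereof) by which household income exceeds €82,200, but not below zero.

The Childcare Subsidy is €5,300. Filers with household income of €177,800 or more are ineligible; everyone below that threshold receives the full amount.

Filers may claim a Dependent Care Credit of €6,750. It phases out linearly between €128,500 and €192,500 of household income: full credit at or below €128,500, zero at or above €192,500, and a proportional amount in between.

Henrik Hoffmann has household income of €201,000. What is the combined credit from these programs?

€600

Elderly Relief Credit: income exceeds €82,200 by €118,800, which is 48 full-or-partial €2,500 increments; reduction = 48 × €25 = €1,200, leaving €600.
Childcare Subsidy: €201,000 meets or exceeds the €177,800 cutoff, so the credit is €0.
Dependent Care Credit: €201,000 is at or above €192,500, so the credit is €0.
Total: €600 + €0 + €0 = €600.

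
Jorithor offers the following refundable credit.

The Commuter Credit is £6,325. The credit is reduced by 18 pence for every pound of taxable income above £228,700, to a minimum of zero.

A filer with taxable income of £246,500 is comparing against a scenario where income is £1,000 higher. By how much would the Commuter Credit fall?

At £246,500 — 18% of the £17,800 excess over £228,700 is £3,204; credit = £6,325 − £3,204 = £3,121.
At £247,500 — 18% of the £18,800 excess over £228,700 is £3,384; credit = £6,325 − £3,384 = £2,941.
Lost: £3,121 − £2,941 = £180.

£180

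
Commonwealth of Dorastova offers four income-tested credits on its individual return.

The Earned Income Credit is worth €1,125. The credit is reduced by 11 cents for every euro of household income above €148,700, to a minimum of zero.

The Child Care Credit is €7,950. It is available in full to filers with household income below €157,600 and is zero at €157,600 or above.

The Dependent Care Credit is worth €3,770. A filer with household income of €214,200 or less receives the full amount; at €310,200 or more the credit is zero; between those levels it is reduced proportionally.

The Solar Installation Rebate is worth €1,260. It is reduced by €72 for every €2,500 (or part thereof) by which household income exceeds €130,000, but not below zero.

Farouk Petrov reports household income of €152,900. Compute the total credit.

€12,923

Earned Income Credit: 11% of the €4,200 excess over €148,700 is €462; credit = €1,125 − €462 = €663.
Child Care Credit: €152,900 is below the €157,600 cutoff, so the full €7,950 applies.
Dependent Care Credit: €152,900 is at or below the €214,200 threshold, so the full €3,770 applies.
Solar Installation Rebate: income exceeds €130,000 by €22,900, which is 10 full-or-partial €2,500 increments; reduction = 10 × €72 = €720, leaving €540.
Total: €663 + €7,950 + €3,770 + €540 = €12,923.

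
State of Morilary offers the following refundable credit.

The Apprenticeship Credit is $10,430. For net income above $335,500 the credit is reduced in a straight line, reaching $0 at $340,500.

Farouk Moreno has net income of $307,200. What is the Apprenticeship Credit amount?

Apprenticeship Credit: $307,200 is at or below the $335,500 threshold, so the full $10,430 applies.

$10,430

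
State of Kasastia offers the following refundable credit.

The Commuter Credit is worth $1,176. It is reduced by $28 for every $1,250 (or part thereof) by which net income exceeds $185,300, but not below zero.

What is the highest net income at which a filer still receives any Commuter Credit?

After 41 increments the reduction is 41 × $28 = $1,148, leaving $28; one more increment wipes it out. Increment 41 ends at excess 41 × $1,250 = $51,250, so the highest qualifying income is $185,300 + $51,250 = $236,550.

$236,550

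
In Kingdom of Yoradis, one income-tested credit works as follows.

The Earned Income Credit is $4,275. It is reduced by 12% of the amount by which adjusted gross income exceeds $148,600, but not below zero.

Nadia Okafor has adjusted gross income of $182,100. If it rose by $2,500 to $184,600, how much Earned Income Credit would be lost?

$255

At $182,100 — 12% of the $33,500 excess over $148,600 is $4,020; credit = $4,275 − $4,020 = $255.
At $184,600 — 12% of the $36,000 excess over $148,600 is $4,320 ≥ base, so the credit is $0.
Lost: $255 − $0 = $255.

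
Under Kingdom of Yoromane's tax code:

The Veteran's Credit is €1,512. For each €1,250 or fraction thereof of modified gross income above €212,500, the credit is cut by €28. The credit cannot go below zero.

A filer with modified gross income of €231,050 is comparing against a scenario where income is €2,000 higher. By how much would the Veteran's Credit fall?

€56

At €231,050 — income exceeds €212,500 by €18,550, which is 15 full-or-partial €1,250 increments; reduction = 15 × €28 = €420, leaving €1,092.
At €233,050 — income exceeds €212,500 by €20,550, which is 17 full-or-partial €1,250 increments; reduction = 17 × €28 = €476, leaving €1,036.
Lost: €1,092 − €1,036 = €56.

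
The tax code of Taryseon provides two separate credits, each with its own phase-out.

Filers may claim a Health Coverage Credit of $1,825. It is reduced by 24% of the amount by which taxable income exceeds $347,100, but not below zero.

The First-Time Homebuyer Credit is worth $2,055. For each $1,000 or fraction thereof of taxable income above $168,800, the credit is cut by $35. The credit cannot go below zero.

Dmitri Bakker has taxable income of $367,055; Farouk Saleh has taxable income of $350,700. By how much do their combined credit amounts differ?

$961

Dmitri ($367,055): Health Coverage Credit: 24% of the $19,955 excess over $347,100 is $4,789.20 ≥ base, so the credit is $0. First-Time Homebuyer Credit: income exceeds $168,800 by $198,255 → 199 increments × $35 = $6,965 ≥ base, so the credit is $0. total $0 + $0 = $0
Farouk ($350,700): Health Coverage Credit: 24% of the $3,600 excess over $347,100 is $864; credit = $1,825 − $864 = $961. First-Time Homebuyer Credit: income exceeds $168,800 by $181,900 → 182 increments × $35 = $6,370 ≥ base, so the credit is $0. total $961 + $0 = $961
Difference: |$0 − $961| = $961.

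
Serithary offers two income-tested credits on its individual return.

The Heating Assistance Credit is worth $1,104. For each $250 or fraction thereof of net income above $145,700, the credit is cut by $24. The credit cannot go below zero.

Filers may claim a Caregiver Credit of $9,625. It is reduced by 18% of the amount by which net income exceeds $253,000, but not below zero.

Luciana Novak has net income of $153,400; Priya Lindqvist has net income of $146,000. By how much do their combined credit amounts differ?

Luciana ($153,400): Heating Assistance Credit: income exceeds $145,700 by $7,700, which is 31 full-or-partial $250 increments; reduction = 31 × $24 = $744, leaving $360. Caregiver Credit: $153,400 is at or below the $253,000 threshold, so the full $9,625 applies. total $360 + $9,625 = $9,985
Priya ($146,000): Heating Assistance Credit: income exceeds $145,700 by $300, which is 2 full-or-partial $250 increments; reduction = 2 × $24 = $48, leaving $1,056. Caregiver Credit: $146,000 is at or below the $253,000 threshold, so the full $9,625 applies. total $1,056 + $9,625 = $10,681
Difference: |$9,985 − $10,681| = $696.

$696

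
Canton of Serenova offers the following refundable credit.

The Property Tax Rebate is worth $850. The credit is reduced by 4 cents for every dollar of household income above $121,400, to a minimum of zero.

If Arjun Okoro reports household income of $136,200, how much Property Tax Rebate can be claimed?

Property Tax Rebate: 4% of the $14,800 excess over $121,400 is $592; credit = $850 − $592 = $258.

$258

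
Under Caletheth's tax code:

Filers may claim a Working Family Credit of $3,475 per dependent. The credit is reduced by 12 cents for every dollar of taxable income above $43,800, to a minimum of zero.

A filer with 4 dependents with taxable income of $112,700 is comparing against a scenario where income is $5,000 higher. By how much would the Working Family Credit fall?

$600

At $112,700 — base = 4 × $3,475 = $13,900. 12% of the $68,900 excess over $43,800 is $8,268; credit = $13,900 − $8,268 = $5,632.
At $117,700 — base = 4 × $3,475 = $13,900. 12% of the $73,900 excess over $43,800 is $8,868; credit = $13,900 − $8,868 = $5,032.
Lost: $5,632 − $5,032 = $600.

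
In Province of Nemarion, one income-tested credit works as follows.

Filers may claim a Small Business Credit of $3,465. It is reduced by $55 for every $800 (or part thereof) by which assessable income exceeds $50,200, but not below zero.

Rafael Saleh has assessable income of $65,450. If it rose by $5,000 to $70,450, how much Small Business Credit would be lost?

$330

At $65,450 — income exceeds $50,200 by $15,250, which is 20 full-or-partial $800 increments; reduction = 20 × $55 = $1,100, leaving $2,365.
At $70,450 — income exceeds $50,200 by $20,250, which is 26 full-or-partial $800 increments; reduction = 26 × $55 = $1,430, leaving $2,035.
Lost: $2,365 − $2,035 = $330.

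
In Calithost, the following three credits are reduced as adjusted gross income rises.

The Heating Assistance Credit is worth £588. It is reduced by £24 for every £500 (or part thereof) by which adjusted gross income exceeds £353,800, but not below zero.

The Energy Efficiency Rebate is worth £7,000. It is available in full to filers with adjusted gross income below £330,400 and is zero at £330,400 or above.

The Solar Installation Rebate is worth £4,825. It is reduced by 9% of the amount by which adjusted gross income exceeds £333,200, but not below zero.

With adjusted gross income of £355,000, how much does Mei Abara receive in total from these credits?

Heating Assistance Credit: income exceeds £353,800 by £1,200, which is 3 full-or-partial £500 increments; reduction = 3 × £24 = £72, leaving £516.
Energy Efficiency Rebate: £355,000 meets or exceeds the £330,400 cutoff, so the credit is £0.
Solar Installation Rebate: 9% of the £21,800 excess over £333,200 is £1,962; credit = £4,825 − £1,962 = £2,863.
Total: £516 + £0 + £2,863 = £3,379.

£3,379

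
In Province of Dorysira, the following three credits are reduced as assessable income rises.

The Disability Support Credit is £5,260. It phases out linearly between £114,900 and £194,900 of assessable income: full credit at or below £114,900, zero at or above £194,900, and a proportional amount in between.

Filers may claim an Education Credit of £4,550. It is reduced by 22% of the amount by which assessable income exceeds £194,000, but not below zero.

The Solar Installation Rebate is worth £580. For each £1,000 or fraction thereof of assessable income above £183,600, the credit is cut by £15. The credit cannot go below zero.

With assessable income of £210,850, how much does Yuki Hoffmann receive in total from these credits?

Disability Support Credit: £210,850 is at or above £194,900, so the credit is £0.
Education Credit: 22% of the £16,850 excess over £194,000 is £3,707; credit = £4,550 − £3,707 = £843.
Solar Installation Rebate: income exceeds £183,600 by £27,250, which is 28 full-or-partial £1,000 increments; reduction = 28 × £15 = £420, leaving £160.
Total: £0 + £843 + £160 = £1,003.

£1,003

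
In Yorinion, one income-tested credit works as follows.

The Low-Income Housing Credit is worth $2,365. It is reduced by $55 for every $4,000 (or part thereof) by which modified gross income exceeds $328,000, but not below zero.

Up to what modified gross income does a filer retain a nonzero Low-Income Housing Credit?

$496,000

After 42 increments the reduction is 42 × $55 = $2,310, leaving $55; one more increment wipes it out. Increment 42 ends at excess 42 × $4,000 = $168,000, so the highest qualifying income is $328,000 + $168,000 = $496,000.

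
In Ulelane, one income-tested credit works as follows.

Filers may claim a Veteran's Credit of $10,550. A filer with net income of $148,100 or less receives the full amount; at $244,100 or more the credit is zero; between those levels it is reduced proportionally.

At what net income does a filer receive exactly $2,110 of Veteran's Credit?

$224,900

$2,110 is 2,110/10,550 of the full $10,550, so 8,440/10,550 of the $96,000 range has been used: income = $148,100 + $96,000 × 8,440/10,550 = $224,900.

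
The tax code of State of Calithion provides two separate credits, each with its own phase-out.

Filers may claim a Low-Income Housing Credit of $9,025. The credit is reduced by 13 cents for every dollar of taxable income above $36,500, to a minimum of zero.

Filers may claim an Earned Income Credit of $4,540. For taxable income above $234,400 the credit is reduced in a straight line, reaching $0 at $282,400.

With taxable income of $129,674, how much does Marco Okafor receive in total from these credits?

Low-Income Housing Credit: 13% of the $93,174 excess over $36,500 is $12,112.62 ≥ base, so the credit is $0.
Earned Income Credit: $129,674 is at or below the $234,400 threshold, so the full $4,540 applies.
Total: $0 + $4,540 = $4,540.

$4,540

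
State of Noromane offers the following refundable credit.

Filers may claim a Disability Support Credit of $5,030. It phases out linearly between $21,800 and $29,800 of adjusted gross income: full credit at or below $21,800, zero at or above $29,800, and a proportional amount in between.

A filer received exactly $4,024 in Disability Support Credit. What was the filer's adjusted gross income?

$23,400

$4,024 is 4,024/5,030 of the full $5,030, so 1,006/5,030 of the $8,000 range has been used: income = $21,800 + $8,000 × 1,006/5,030 = $23,400.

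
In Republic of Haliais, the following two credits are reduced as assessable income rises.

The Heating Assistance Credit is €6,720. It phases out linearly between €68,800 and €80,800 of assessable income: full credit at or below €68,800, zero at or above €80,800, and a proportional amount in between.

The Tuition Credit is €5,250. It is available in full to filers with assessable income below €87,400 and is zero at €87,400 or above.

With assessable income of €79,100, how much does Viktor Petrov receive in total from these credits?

€6,202

Heating Assistance Credit: €79,100 is €10,300 into a €12,000 phase-out range, leaving 1,700/12,000 of the credit: €6,720 × 1,700/12,000 = €952.
Tuition Credit: €79,100 is below the €87,400 cutoff, so the full €5,250 applies.
Total: €952 + €5,250 = €6,202.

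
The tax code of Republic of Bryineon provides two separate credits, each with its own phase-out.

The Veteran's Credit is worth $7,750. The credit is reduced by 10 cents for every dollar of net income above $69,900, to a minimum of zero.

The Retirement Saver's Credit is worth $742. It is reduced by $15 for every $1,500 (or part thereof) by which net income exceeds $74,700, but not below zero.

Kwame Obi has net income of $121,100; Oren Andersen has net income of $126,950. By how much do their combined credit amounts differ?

$645

Kwame ($121,100): Veteran's Credit: 10% of the $51,200 excess over $69,900 is $5,120; credit = $7,750 − $5,120 = $2,630. Retirement Saver's Credit: income exceeds $74,700 by $46,400, which is 31 full-or-partial $1,500 increments; reduction = 31 × $15 = $465, leaving $277. total $2,630 + $277 = $2,907
Oren ($126,950): Veteran's Credit: 10% of the $57,050 excess over $69,900 is $5,705; credit = $7,750 − $5,705 = $2,045. Retirement Saver's Credit: income exceeds $74,700 by $52,250, which is 35 full-or-partial $1,500 increments; reduction = 35 × $15 = $525, leaving $217. total $2,045 + $217 = $2,262
Difference: |$2,907 − $2,262| = $645.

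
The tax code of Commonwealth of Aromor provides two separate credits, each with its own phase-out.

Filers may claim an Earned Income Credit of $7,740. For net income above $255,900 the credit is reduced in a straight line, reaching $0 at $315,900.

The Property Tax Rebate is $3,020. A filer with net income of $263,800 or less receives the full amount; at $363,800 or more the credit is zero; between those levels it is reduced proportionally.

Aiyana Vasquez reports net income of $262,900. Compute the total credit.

$9,857

Earned Income Credit: $262,900 is $7,000 into a $60,000 phase-out range, leaving 53,000/60,000 of the credit: $7,740 × 53,000/60,000 = $6,837.
Property Tax Rebate: $262,900 is at or below the $263,800 threshold, so the full $3,020 applies.
Total: $6,837 + $3,020 = $9,857.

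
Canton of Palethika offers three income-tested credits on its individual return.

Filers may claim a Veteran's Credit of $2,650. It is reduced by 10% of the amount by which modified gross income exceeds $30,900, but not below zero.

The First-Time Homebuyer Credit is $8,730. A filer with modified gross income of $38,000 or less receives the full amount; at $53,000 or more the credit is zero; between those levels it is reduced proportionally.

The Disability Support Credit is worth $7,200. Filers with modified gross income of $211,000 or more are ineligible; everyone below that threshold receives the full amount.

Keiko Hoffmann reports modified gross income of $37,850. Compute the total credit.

$17,885

Veteran's Credit: 10% of the $6,950 excess over $30,900 is $695; credit = $2,650 − $695 = $1,955.
First-Time Homebuyer Credit: $37,850 is at or below the $38,000 threshold, so the full $8,730 applies.
Disability Support Credit: $37,850 is below the $211,000 cutoff, so the full $7,200 applies.
Total: $1,955 + $8,730 + $7,200 = $17,885.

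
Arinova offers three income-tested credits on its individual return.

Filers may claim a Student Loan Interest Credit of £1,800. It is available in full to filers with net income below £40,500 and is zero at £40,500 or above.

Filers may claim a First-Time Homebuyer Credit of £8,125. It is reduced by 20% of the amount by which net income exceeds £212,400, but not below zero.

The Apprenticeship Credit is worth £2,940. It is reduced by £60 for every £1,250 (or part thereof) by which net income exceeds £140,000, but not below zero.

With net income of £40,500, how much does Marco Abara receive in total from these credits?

£11,065

Student Loan Interest Credit: £40,500 meets or exceeds the £40,500 cutoff, so the credit is £0.
First-Time Homebuyer Credit: £40,500 is at or below the £212,400 threshold, so the full £8,125 applies.
Apprenticeship Credit: £40,500 is at or below the £140,000 threshold, so the full £2,940 applies.
Total: £0 + £8,125 + £2,940 = £11,065.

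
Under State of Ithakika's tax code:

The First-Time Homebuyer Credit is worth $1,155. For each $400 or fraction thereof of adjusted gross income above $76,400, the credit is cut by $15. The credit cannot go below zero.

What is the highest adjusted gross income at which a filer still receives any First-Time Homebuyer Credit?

After 76 increments the reduction is 76 × $15 = $1,140, leaving $15; one more increment wipes it out. Increment 76 ends at excess 76 × $400 = $30,400, so the highest qualifying income is $76,400 + $30,400 = $106,800.

$106,800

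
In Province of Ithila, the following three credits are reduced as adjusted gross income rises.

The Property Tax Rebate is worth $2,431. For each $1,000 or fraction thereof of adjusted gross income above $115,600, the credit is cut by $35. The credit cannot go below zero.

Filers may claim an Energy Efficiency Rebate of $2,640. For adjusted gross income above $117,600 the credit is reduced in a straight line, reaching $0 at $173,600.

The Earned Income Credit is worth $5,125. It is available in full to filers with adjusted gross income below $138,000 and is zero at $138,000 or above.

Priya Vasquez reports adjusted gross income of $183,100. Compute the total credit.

$51

Property Tax Rebate: income exceeds $115,600 by $67,500, which is 68 full-or-partial $1,000 increments; reduction = 68 × $35 = $2,380, leaving $51.
Energy Efficiency Rebate: $183,100 is at or above $173,600, so the credit is $0.
Earned Income Credit: $183,100 meets or exceeds the $138,000 cutoff, so the credit is $0.
Total: $51 + $0 + $0 = $51.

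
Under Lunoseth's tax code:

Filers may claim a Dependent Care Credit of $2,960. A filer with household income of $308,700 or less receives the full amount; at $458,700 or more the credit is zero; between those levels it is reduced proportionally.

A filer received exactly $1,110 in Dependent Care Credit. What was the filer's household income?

$402,450

$1,110 is 1,110/2,960 of the full $2,960, so 1,850/2,960 of the $150,000 range has been used: income = $308,700 + $150,000 × 1,850/2,960 = $402,450.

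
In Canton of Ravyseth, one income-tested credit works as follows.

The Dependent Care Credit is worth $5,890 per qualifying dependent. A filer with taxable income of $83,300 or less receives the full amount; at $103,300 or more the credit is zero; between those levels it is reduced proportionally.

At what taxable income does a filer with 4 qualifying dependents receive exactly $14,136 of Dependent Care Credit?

Full credit = 4 × $5,890 = $23,560.
$14,136 is 14,136/23,560 of the full $23,560, so 9,424/23,560 of the $20,000 range has been used: income = $83,300 + $20,000 × 9,424/23,560 = $91,300.

$91,300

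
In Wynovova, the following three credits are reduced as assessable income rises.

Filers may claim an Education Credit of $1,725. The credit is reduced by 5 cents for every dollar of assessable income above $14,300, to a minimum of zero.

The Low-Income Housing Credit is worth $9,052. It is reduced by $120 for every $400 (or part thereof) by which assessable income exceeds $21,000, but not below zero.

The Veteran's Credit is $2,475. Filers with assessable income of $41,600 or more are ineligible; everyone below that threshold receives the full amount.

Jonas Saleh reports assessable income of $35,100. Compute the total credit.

Education Credit: 5% of the $20,800 excess over $14,300 is $1,040; credit = $1,725 − $1,040 = $685.
Low-Income Housing Credit: income exceeds $21,000 by $14,100, which is 36 full-or-partial $400 increments; reduction = 36 × $120 = $4,320, leaving $4,732.
Veteran's Credit: $35,100 is below the $41,600 cutoff, so the full $2,475 applies.
Total: $685 + $4,732 + $2,475 = $7,892.

$7,892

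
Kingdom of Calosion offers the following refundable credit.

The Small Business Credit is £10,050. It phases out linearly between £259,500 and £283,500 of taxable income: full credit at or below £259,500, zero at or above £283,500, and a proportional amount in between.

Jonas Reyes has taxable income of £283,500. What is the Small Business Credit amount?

£0

Small Business Credit: £283,500 is at or above £283,500, so the credit is £0.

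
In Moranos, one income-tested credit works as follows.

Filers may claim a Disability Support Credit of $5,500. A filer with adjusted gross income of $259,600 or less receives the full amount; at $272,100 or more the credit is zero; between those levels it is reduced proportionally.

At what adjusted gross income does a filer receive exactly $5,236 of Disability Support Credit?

$260,200

$5,236 is 5,236/5,500 of the full $5,500, so 264/5,500 of the $12,500 range has been used: income = $259,600 + $12,500 × 264/5,500 = $260,200.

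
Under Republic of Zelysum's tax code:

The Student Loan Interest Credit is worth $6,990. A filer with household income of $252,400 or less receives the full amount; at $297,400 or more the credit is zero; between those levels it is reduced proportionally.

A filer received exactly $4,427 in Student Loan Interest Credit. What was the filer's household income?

$4,427 is 4,427/6,990 of the full $6,990, so 2,563/6,990 of the $45,000 range has been used: income = $252,400 + $45,000 × 2,563/6,990 = $268,900.

$268,900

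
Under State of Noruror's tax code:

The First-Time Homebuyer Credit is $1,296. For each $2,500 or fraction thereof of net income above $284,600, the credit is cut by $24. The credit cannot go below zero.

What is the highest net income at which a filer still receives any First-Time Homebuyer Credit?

After 53 increments the reduction is 53 × $24 = $1,272, leaving $24; one more increment wipes it out. Increment 53 ends at excess 53 × $2,500 = $132,500, so the highest qualifying income is $284,600 + $132,500 = $417,100.

$417,100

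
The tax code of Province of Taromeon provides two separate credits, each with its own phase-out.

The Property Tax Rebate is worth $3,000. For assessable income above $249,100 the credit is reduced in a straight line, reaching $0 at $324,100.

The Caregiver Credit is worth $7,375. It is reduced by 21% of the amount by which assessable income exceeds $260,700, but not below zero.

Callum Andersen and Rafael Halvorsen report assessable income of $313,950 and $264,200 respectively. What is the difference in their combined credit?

$8,630

Callum ($313,950): Property Tax Rebate: $313,950 is $64,850 into a $75,000 phase-out range, leaving 10,150/75,000 of the credit: $3,000 × 10,150/75,000 = $406. Caregiver Credit: 21% of the $53,250 excess over $260,700 is $11,182.50 ≥ base, so the credit is $0. total $406 + $0 = $406
Rafael ($264,200): Property Tax Rebate: $264,200 is $15,100 into a $75,000 phase-out range, leaving 59,900/75,000 of the credit: $3,000 × 59,900/75,000 = $2,396. Caregiver Credit: 21% of the $3,500 excess over $260,700 is $735; credit = $7,375 − $735 = $6,640. total $2,396 + $6,640 = $9,036
Difference: |$406 − $9,036| = $8,630.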